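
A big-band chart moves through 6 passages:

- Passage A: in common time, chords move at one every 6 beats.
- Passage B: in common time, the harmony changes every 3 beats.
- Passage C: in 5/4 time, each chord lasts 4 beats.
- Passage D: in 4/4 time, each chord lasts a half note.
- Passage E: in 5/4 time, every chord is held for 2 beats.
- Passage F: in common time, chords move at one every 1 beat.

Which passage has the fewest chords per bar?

Passage A

A: each chord is 6 beats in 4/4, so 2/3 per bar.
B: each chord is 3 beats in 4/4, so 4/3 per bar.
C: each chord is 4 beats in 5/4, so 1.25 per bar.
D: each chord is 2 beats in 4/4, so 2 per bar.
E: each chord is 2 beats in 5/4, so 2.5 per bar.
F: each chord is 1 beat in 4/4, so 4 per bar.
Slowest is A at 2/3 chords/bar.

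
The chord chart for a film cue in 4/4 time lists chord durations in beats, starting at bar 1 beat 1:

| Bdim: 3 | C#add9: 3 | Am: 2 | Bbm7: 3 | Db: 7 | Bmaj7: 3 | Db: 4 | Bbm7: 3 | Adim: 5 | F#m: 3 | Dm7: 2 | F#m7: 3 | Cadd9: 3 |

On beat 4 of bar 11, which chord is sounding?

Beat 4 of bar 11 is beat (11−1)×4 + 4 = 44 overall.
Running totals: Bdim ends at 3, C#add9 ends at 6, Am ends at 8, Bbm7 ends at 11, Db ends at 18, Bmaj7 ends at 21, Db ends at 25, Bbm7 ends at 28, Adim ends at 33, F#m ends at 36, Dm7 ends at 38, F#m7 ends at 41, Cadd9 ends at 44.
Beat 44 falls within Cadd9.

Cadd9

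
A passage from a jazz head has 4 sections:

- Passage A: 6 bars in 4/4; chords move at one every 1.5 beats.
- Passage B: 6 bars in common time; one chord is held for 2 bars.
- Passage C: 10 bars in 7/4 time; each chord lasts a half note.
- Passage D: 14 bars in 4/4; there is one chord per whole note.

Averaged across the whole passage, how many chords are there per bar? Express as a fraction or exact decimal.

A: 6 × 4 = 24 beats ÷ 1.5 = 16 chords.
B: 6 × 4 = 24 beats ÷ 8 = 3 chords.
C: 10 × 7 = 70 beats ÷ 2 = 35 chords.
D: 14 × 4 = 56 beats ÷ 4 = 14 chords.
Overall: 68 chords over 36 bars → 68/36 = 17/9 chords per bar.

17/9 chords per bar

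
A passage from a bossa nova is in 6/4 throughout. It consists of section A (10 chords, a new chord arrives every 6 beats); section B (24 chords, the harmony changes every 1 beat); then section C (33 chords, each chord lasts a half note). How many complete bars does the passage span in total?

A: 10 × 6 = 60 beats = 10 bars.
B: 24 × 1 = 24 beats = 4 bars.
C: 33 × 2 = 66 beats = 11 bars.
Total: 10 + 4 + 11 = 25 bars.

25 bars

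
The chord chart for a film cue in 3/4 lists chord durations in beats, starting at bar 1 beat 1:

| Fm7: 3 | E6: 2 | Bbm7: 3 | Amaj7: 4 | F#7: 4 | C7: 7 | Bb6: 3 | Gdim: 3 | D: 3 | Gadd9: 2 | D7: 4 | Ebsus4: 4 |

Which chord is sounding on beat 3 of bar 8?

Bb6

Beat 3 of bar 8 is beat (8−1)×3 + 3 = 24 overall.
Running totals: Fm7 ends at 3, E6 ends at 5, Bbm7 ends at 8, Amaj7 ends at 12, F#7 ends at 16, C7 ends at 23, Bb6 ends at 26.
Beat 24 falls within Bb6.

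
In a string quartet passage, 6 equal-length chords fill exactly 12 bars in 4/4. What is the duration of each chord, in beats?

12 bars × 4 beats/bar = 48 beats total.
48 beats ÷ 6 chords = 8 beats per chord.

8 beats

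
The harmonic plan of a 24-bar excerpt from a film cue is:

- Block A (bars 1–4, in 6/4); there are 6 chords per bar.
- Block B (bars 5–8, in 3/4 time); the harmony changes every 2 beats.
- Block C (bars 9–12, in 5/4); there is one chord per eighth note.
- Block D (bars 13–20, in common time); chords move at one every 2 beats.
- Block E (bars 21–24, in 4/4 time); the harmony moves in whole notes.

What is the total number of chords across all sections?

A: 4 bars × 6 beats = 24 beats; 1 beat/chord → 24 chords.
B: 4 bars × 3 beats = 12 beats; 2 beats/chord → 6 chords.
C: 4 bars × 5 beats = 20 beats; 0.5 beats/chord → 40 chords.
D: 8 bars × 4 beats = 32 beats; 2 beats/chord → 16 chords.
E: 4 bars × 4 beats = 16 beats; 4 beats/chord → 4 chords.
Total: 24 + 6 + 40 + 16 + 4 = 90.

90 chords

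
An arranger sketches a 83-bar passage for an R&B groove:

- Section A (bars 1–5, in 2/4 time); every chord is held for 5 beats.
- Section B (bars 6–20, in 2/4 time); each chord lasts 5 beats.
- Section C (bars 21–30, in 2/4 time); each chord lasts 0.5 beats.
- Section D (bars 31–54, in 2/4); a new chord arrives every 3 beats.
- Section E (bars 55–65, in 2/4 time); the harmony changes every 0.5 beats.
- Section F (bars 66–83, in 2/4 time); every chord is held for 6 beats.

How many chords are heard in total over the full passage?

A: 5 bars × 2 beats = 10 beats; 5 beats/chord → 2 chords.
B: 15 bars × 2 beats = 30 beats; 5 beats/chord → 6 chords.
C: 10 bars × 2 beats = 20 beats; 0.5 beats/chord → 40 chords.
D: 24 bars × 2 beats = 48 beats; 3 beats/chord → 16 chords.
E: 11 bars × 2 beats = 22 beats; 0.5 beats/chord → 44 chords.
F: 18 bars × 2 beats = 36 beats; 6 beats/chord → 6 chords.
Total: 2 + 6 + 40 + 16 + 44 + 6 = 114.

114 chords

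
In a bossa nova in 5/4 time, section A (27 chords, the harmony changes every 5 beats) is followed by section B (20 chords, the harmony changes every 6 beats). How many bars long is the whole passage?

51 bars

A: 27 × 5 = 135 beats = 27 bars.
B: 20 × 6 = 120 beats = 24 bars.
Total: 27 + 24 = 51 bars.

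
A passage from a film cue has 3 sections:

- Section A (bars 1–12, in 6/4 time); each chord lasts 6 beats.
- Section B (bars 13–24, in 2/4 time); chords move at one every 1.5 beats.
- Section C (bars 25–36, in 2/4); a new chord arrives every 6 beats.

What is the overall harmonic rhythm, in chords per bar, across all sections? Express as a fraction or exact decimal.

8/9 chords per bar

A: 12 bars of 6 beats is 72 beats; at 6 beats each that's 12 chords.
B: 12 bars of 2 beats is 24 beats; at 1.5 beats each that's 16 chords.
C: 12 bars of 2 beats is 24 beats; at 6 beats each that's 4 chords.
Overall: 32 chords over 36 bars → 32/36 = 8/9 chords per bar.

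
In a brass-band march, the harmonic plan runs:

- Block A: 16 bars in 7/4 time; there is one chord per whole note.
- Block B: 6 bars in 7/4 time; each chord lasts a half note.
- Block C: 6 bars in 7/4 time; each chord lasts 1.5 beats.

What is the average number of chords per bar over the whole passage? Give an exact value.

2.75 chords per bar

A: 16 bars of 7 beats is 112 beats; at 4 beats each that's 28 chords.
B: 6 bars of 7 beats is 42 beats; at 2 beats each that's 21 chords.
C: 6 bars of 7 beats is 42 beats; at 1.5 beats each that's 28 chords.
Overall: 77 chords over 28 bars → 77/28 = 2.75 chords per bar.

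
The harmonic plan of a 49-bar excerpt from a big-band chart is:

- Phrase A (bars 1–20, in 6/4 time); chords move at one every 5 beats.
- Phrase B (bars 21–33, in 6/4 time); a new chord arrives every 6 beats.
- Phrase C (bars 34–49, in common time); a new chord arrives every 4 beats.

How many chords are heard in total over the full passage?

53 chords

A has 120 beats and chords last 5 each, so 24 chords.
B has 78 beats and chords last 6 each, so 13 chords.
C has 64 beats and chords last 4 each, so 16 chords.
Total: 24 + 13 + 16 = 53.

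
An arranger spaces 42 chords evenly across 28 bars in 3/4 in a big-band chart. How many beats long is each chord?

28 bars × 3 beats/bar = 84 beats total.
84 beats ÷ 42 chords = 2 beats per chord.
(That is a half note.)

2 beats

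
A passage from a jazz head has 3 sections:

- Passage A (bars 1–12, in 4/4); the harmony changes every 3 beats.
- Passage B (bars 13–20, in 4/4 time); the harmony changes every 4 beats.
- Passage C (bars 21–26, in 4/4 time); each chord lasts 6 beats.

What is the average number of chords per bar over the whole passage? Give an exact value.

14/13 chords per bar

A: 12 bars of 4 beats is 48 beats; at 3 beats each that's 16 chords.
B: 8 bars of 4 beats is 32 beats; at 4 beats each that's 8 chords.
C: 6 bars of 4 beats is 24 beats; at 6 beats each that's 4 chords.
Overall: 28 chords over 26 bars → 28/26 = 14/13 chords per bar.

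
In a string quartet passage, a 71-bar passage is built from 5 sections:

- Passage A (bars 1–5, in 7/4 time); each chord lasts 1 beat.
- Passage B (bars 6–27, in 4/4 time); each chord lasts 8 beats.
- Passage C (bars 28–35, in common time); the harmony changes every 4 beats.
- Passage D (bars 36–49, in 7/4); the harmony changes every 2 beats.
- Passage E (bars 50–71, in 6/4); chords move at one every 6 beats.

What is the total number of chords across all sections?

125 chords

A: 5·7 = 35 beats, 35/1 = 35 chords.
B: 22·4 = 88 beats, 88/8 = 11 chords.
C: 8·4 = 32 beats, 32/4 = 8 chords.
D: 14·7 = 98 beats, 98/2 = 49 chords.
E: 22·6 = 132 beats, 132/6 = 22 chords.
Total: 35 + 11 + 8 + 49 + 22 = 125.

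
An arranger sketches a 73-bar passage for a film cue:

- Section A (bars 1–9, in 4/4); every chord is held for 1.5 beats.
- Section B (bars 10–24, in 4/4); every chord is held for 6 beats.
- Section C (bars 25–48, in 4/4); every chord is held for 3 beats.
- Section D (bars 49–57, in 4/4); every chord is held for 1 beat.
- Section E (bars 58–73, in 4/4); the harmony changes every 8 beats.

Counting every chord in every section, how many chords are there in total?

110 chords

A: 9 bars × 4 beats = 36 beats; 1.5 beats/chord → 24 chords.
B: 15 bars × 4 beats = 60 beats; 6 beats/chord → 10 chords.
C: 24 bars × 4 beats = 96 beats; 3 beats/chord → 32 chords.
D: 9 bars × 4 beats = 36 beats; 1 beat/chord → 36 chords.
E: 16 bars × 4 beats = 64 beats; 8 beats/chord → 8 chords.
Total: 24 + 10 + 32 + 36 + 8 = 110.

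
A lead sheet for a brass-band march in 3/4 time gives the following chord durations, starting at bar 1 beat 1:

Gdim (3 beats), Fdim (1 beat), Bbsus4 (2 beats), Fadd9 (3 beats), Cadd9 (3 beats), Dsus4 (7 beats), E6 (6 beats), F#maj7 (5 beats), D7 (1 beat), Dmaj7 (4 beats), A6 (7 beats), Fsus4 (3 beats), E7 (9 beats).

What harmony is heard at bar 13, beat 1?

Beat 1 of bar 13 is beat (13−1)×3 + 1 = 37 overall.
Running totals: Gdim ends at 3, Fdim ends at 4, Bbsus4 ends at 6, Fadd9 ends at 9, Cadd9 ends at 12, Dsus4 ends at 19, E6 ends at 25, F#maj7 ends at 30, D7 ends at 31, Dmaj7 ends at 35, A6 ends at 42.
Beat 37 falls within A6.

A6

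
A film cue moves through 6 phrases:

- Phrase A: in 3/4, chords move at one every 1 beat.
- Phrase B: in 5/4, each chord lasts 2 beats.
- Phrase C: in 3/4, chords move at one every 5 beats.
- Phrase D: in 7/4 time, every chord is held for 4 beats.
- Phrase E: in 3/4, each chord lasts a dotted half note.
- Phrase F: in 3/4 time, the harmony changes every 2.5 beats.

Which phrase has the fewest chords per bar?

A: each chord is 1 beat in 3/4, so 3 per bar.
B: each chord is 2 beats in 5/4, so 2.5 per bar.
C: each chord is 5 beats in 3/4, so 0.6 per bar.
D: each chord is 4 beats in 7/4, so 1.75 per bar.
E: each chord is 3 beats in 3/4, so 1 per bar.
F: each chord is 2.5 beats in 3/4, so 1.2 per bar.
Slowest is C at 0.6 chords/bar.

Phrase C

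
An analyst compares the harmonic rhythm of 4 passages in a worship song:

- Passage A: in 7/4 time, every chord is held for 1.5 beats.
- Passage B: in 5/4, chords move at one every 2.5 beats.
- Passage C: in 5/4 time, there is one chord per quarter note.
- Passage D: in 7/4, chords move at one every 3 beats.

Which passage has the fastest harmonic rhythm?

Passage C

A: each chord is 1.5 beats in 7/4, so 14/3 per bar.
B: each chord is 2.5 beats in 5/4, so 2 per bar.
C: each chord is 1 beat in 5/4, so 5 per bar.
D: each chord is 3 beats in 7/4, so 7/3 per bar.
Fastest is C at 5 chords/bar.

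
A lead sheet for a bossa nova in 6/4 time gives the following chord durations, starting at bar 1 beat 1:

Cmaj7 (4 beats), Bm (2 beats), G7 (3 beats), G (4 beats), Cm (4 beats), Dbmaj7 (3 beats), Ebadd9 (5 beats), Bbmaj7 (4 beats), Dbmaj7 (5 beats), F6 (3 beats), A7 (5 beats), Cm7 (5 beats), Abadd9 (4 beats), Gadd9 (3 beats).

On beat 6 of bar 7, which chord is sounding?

A7

Beat 6 of bar 7 is beat (7−1)×6 + 6 = 42 overall.
Running totals: Cmaj7 ends at 4, Bm ends at 6, G7 ends at 9, G ends at 13, Cm ends at 17, Dbmaj7 ends at 20, Ebadd9 ends at 25, Bbmaj7 ends at 29, Dbmaj7 ends at 34, F6 ends at 37, A7 ends at 42.
Beat 42 falls within A7.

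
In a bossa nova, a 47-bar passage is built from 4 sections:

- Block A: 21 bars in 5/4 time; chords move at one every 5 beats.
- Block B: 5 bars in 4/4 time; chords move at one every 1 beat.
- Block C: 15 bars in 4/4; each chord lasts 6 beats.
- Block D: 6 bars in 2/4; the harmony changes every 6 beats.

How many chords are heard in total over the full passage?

A: 21·5 = 105 beats, 105/5 = 21 chords.
B: 5·4 = 20 beats, 20/1 = 20 chords.
C: 15·4 = 60 beats, 60/6 = 10 chords.
D: 6·2 = 12 beats, 12/6 = 2 chords.
Total: 21 + 20 + 10 + 2 = 53.

53 chords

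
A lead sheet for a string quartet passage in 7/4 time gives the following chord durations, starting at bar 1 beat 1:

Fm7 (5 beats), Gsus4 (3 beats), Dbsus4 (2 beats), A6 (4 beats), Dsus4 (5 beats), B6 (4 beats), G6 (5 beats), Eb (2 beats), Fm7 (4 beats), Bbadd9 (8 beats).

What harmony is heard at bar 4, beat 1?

Beat 1 of bar 4 is beat (4−1)×7 + 1 = 22 overall.
Running totals: Fm7 ends at 5, Gsus4 ends at 8, Dbsus4 ends at 10, A6 ends at 14, Dsus4 ends at 19, B6 ends at 23.
Beat 22 falls within B6.

B6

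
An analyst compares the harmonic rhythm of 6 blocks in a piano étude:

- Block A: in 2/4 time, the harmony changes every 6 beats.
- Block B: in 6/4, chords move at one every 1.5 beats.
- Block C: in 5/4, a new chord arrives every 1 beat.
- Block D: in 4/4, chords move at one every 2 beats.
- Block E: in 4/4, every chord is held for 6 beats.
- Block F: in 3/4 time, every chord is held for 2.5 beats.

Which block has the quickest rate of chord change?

Block C

A: 2/6 = 1/3 chords/bar.
B: 6/1.5 = 4 chords/bar.
C: 5/1 = 5 chords/bar.
D: 4/2 = 2 chords/bar.
E: 4/6 = 2/3 chords/bar.
F: 3/2.5 = 1.2 chords/bar.
Fastest is C at 5 chords/bar.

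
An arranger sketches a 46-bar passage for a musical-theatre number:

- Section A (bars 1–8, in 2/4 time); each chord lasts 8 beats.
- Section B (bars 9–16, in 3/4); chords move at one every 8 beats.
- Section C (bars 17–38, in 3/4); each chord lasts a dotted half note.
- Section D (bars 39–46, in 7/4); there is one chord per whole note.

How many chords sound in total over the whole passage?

41 chords

A: 8 bars × 2 beats = 16 beats; 8 beats/chord → 2 chords.
B: 8 bars × 3 beats = 24 beats; 8 beats/chord → 3 chords.
C: 22 bars × 3 beats = 66 beats; 3 beats/chord → 22 chords.
D: 8 bars × 7 beats = 56 beats; 4 beats/chord → 14 chords.
Total: 2 + 3 + 22 + 14 = 41.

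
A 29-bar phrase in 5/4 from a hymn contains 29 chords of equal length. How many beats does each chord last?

29 bars × 5 beats/bar = 145 beats total.
145 beats ÷ 29 chords = 5 beats per chord.

5 beats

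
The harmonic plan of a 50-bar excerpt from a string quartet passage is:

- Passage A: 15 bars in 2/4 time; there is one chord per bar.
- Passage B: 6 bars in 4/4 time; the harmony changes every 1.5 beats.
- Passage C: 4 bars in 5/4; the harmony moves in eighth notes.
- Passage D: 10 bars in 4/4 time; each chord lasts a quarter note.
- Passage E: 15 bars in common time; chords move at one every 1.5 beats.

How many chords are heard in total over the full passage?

151 chords

A: 15 bars × 2 beats = 30 beats; 2 beats/chord → 15 chords.
B: 6 bars × 4 beats = 24 beats; 1.5 beats/chord → 16 chords.
C: 4 bars × 5 beats = 20 beats; 0.5 beats/chord → 40 chords.
D: 10 bars × 4 beats = 40 beats; 1 beat/chord → 40 chords.
E: 15 bars × 4 beats = 60 beats; 1.5 beats/chord → 40 chords.
Total: 15 + 16 + 40 + 40 + 40 = 151.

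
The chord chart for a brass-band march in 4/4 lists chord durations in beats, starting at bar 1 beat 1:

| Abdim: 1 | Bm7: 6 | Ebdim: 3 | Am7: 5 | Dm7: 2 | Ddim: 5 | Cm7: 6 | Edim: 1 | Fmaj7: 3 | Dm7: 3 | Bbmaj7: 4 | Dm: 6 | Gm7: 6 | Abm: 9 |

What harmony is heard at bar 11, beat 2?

Beat 2 of bar 11 is beat (11−1)×4 + 2 = 42 overall.
Running totals: Abdim ends at 1, Bm7 ends at 7, Ebdim ends at 10, Am7 ends at 15, Dm7 ends at 17, Ddim ends at 22, Cm7 ends at 28, Edim ends at 29, Fmaj7 ends at 32, Dm7 ends at 35, Bbmaj7 ends at 39, Dm ends at 45.
Beat 42 falls within Dm.

Dm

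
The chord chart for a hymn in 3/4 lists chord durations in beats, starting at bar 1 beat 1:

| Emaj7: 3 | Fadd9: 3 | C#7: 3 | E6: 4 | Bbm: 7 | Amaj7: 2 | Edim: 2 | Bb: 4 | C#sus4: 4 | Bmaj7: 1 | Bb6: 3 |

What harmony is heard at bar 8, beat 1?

Beat 1 of bar 8 is beat (8−1)×3 + 1 = 22 overall.
Running totals: Emaj7 ends at 3, Fadd9 ends at 6, C#7 ends at 9, E6 ends at 13, Bbm ends at 20, Amaj7 ends at 22.
Beat 22 falls within Amaj7.

Amaj7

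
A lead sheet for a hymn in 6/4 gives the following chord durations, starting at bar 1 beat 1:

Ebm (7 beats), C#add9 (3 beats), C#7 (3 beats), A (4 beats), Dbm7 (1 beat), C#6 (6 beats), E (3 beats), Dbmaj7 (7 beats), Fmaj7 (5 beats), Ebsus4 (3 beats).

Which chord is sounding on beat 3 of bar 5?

E

Beat 3 of bar 5 is beat (5−1)×6 + 3 = 27 overall.
Running totals: Ebm ends at 7, C#add9 ends at 10, C#7 ends at 13, A ends at 17, Dbm7 ends at 18, C#6 ends at 24, E ends at 27.
Beat 27 falls within E.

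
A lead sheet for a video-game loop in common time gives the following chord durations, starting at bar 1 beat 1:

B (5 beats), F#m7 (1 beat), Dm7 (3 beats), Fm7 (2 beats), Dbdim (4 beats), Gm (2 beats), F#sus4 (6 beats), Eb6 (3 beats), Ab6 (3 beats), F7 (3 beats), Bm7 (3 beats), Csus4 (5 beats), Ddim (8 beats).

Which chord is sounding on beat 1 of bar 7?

Eb6

Beat 1 of bar 7 is beat (7−1)×4 + 1 = 25 overall.
Running totals: B ends at 5, F#m7 ends at 6, Dm7 ends at 9, Fm7 ends at 11, Dbdim ends at 15, Gm ends at 17, F#sus4 ends at 23, Eb6 ends at 26.
Beat 25 falls within Eb6.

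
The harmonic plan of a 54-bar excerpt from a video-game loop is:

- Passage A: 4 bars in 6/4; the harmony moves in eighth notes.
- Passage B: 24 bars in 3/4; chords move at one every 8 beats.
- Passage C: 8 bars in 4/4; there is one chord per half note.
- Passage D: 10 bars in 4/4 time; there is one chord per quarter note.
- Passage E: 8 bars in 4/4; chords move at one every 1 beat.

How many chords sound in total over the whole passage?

A: 4·6 = 24 beats, 24/0.5 = 48 chords.
B: 24·3 = 72 beats, 72/8 = 9 chords.
C: 8·4 = 32 beats, 32/2 = 16 chords.
D: 10·4 = 40 beats, 40/1 = 40 chords.
E: 8·4 = 32 beats, 32/1 = 32 chords.
Total: 48 + 9 + 16 + 40 + 32 = 145.

145 chords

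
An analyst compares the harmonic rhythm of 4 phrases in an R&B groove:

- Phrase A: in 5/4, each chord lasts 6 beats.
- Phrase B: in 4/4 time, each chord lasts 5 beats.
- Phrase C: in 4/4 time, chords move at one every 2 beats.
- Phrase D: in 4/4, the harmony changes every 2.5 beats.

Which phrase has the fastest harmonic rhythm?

A: each chord is 6 beats in 5/4, so 5/6 per bar.
B: each chord is 5 beats in 4/4, so 0.8 per bar.
C: each chord is 2 beats in 4/4, so 2 per bar.
D: each chord is 2.5 beats in 4/4, so 1.6 per bar.
Fastest is C at 2 chords/bar.

Phrase C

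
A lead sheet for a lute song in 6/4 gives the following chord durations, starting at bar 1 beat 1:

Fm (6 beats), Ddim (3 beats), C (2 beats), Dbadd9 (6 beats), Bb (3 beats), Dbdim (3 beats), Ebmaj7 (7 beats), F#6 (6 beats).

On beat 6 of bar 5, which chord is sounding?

Beat 6 of bar 5 is beat (5−1)×6 + 6 = 30 overall.
Running totals: Fm ends at 6, Ddim ends at 9, C ends at 11, Dbadd9 ends at 17, Bb ends at 20, Dbdim ends at 23, Ebmaj7 ends at 30.
Beat 30 falls within Ebmaj7.

Ebmaj7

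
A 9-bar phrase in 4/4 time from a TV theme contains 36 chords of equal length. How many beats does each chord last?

9 bars × 4 beats/bar = 36 beats total.
36 beats ÷ 36 chords = 1 beats per chord.
(That is a quarter note.)

1 beat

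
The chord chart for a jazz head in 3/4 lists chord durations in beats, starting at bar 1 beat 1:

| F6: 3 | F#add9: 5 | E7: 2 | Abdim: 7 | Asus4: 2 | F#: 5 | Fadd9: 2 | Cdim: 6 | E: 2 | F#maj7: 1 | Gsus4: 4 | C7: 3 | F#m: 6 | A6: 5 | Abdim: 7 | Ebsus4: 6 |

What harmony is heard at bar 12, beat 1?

Beat 1 of bar 12 is beat (12−1)×3 + 1 = 34 overall.
Running totals: F6 ends at 3, F#add9 ends at 8, E7 ends at 10, Abdim ends at 17, Asus4 ends at 19, F# ends at 24, Fadd9 ends at 26, Cdim ends at 32, E ends at 34.
Beat 34 falls within E.

E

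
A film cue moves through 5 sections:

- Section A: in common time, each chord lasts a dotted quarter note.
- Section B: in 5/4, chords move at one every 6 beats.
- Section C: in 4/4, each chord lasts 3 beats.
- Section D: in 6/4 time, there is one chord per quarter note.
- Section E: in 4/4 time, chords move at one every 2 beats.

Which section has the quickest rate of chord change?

A: each chord is 1.5 beats in 4/4, so 8/3 per bar.
B: each chord is 6 beats in 5/4, so 5/6 per bar.
C: each chord is 3 beats in 4/4, so 4/3 per bar.
D: each chord is 1 beat in 6/4, so 6 per bar.
E: each chord is 2 beats in 4/4, so 2 per bar.
Fastest is D at 6 chords/bar.

Section D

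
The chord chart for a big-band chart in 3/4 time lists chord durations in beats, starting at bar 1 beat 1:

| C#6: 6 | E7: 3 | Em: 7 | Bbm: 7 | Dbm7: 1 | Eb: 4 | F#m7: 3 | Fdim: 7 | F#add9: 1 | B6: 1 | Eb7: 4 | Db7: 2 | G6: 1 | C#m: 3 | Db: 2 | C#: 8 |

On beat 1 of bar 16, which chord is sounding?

Beat 1 of bar 16 is beat (16−1)×3 + 1 = 46 overall.
Running totals: C#6 ends at 6, E7 ends at 9, Em ends at 16, Bbm ends at 23, Dbm7 ends at 24, Eb ends at 28, F#m7 ends at 31, Fdim ends at 38, F#add9 ends at 39, B6 ends at 40, Eb7 ends at 44, Db7 ends at 46.
Beat 46 falls within Db7.

Db7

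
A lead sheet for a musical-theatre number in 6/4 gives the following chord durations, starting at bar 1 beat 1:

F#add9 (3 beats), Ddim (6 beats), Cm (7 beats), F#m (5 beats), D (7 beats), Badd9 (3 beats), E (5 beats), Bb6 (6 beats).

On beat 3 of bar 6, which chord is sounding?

Beat 3 of bar 6 is beat (6−1)×6 + 3 = 33 overall.
Running totals: F#add9 ends at 3, Ddim ends at 9, Cm ends at 16, F#m ends at 21, D ends at 28, Badd9 ends at 31, E ends at 36.
Beat 33 falls within E.

E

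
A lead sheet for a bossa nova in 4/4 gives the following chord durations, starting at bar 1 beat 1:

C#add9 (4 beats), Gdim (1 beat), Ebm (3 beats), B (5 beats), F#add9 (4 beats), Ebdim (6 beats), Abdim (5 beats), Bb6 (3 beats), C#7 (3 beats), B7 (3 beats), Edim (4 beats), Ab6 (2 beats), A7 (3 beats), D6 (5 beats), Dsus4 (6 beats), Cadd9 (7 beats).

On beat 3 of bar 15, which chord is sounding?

Cadd9

Beat 3 of bar 15 is beat (15−1)×4 + 3 = 59 overall.
Running totals: C#add9 ends at 4, Gdim ends at 5, Ebm ends at 8, B ends at 13, F#add9 ends at 17, Ebdim ends at 23, Abdim ends at 28, Bb6 ends at 31, C#7 ends at 34, B7 ends at 37, Edim ends at 41, Ab6 ends at 43, A7 ends at 46, D6 ends at 51, Dsus4 ends at 57, Cadd9 ends at 64.
Beat 59 falls within Cadd9.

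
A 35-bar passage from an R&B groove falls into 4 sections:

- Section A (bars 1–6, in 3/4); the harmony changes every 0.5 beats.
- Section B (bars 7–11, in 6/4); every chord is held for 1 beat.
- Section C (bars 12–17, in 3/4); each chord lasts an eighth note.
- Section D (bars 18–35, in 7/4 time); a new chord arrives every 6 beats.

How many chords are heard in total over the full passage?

A has 18 beats and chords last 0.5 each, so 36 chords.
B has 30 beats and chords last 1 each, so 30 chords.
C has 18 beats and chords last 0.5 each, so 36 chords.
D has 126 beats and chords last 6 each, so 21 chords.
Total: 36 + 30 + 36 + 21 = 123.

123 chords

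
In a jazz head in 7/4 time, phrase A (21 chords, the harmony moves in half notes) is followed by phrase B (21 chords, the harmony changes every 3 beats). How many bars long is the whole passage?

A: 21 × 2 = 42 beats = 6 bars.
B: 21 × 3 = 63 beats = 9 bars.
Total: 6 + 9 = 15 bars.

15 bars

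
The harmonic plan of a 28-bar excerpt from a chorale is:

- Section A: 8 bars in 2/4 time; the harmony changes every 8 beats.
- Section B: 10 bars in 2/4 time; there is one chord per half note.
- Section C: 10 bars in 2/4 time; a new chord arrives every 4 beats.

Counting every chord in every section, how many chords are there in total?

17 chords

A has 16 beats and chords last 8 each, so 2 chords.
B has 20 beats and chords last 2 each, so 10 chords.
C has 20 beats and chords last 4 each, so 5 chords.
Total: 2 + 10 + 5 = 17.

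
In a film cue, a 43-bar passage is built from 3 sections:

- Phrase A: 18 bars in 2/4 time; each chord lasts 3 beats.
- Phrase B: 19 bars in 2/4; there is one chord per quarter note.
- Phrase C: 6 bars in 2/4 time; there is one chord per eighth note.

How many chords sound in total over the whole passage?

A has 36 beats and chords last 3 each, so 12 chords.
B has 38 beats and chords last 1 each, so 38 chords.
C has 12 beats and chords last 0.5 each, so 24 chords.
Total: 12 + 38 + 24 = 74.

74 chords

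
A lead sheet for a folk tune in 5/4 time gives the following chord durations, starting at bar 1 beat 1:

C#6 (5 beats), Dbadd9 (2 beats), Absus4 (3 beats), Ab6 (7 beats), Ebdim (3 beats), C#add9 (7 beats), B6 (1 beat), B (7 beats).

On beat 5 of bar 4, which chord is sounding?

Ebdim

Beat 5 of bar 4 is beat (4−1)×5 + 5 = 20 overall.
Running totals: C#6 ends at 5, Dbadd9 ends at 7, Absus4 ends at 10, Ab6 ends at 17, Ebdim ends at 20.
Beat 20 falls within Ebdim.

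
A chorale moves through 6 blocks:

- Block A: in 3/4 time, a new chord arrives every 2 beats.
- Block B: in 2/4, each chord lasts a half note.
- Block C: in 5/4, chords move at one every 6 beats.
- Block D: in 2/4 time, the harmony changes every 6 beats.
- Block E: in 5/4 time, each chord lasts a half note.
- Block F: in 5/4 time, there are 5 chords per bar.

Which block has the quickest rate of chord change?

A: each chord is 2 beats in 3/4, so 1.5 per bar.
B: each chord is 2 beats in 2/4, so 1 per bar.
C: each chord is 6 beats in 5/4, so 5/6 per bar.
D: each chord is 6 beats in 2/4, so 1/3 per bar.
E: each chord is 2 beats in 5/4, so 2.5 per bar.
F: each chord is 1 beat in 5/4, so 5 per bar.
Fastest is F at 5 chords/bar.

Block F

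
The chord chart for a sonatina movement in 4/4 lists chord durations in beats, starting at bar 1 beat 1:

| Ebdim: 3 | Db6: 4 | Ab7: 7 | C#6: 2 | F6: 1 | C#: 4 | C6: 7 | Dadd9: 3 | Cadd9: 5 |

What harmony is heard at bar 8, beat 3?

Beat 3 of bar 8 is beat (8−1)×4 + 3 = 31 overall.
Running totals: Ebdim ends at 3, Db6 ends at 7, Ab7 ends at 14, C#6 ends at 16, F6 ends at 17, C# ends at 21, C6 ends at 28, Dadd9 ends at 31.
Beat 31 falls within Dadd9.

Dadd9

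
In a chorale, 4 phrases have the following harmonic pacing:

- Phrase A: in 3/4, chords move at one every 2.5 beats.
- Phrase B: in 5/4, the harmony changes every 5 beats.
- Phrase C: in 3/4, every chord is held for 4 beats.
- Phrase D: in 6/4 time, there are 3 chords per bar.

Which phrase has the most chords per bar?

Phrase D

A: each chord is 2.5 beats in 3/4, so 1.2 per bar.
B: each chord is 5 beats in 5/4, so 1 per bar.
C: each chord is 4 beats in 3/4, so 0.75 per bar.
D: each chord is 2 beats in 6/4, so 3 per bar.
Fastest is D at 3 chords/bar.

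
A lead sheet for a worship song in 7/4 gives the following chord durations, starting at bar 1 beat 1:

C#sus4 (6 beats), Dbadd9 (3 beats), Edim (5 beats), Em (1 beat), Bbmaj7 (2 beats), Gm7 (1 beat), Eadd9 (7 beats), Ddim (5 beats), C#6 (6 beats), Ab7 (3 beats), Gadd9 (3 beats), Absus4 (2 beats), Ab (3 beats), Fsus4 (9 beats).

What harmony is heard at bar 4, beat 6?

Beat 6 of bar 4 is beat (4−1)×7 + 6 = 27 overall.
Running totals: C#sus4 ends at 6, Dbadd9 ends at 9, Edim ends at 14, Em ends at 15, Bbmaj7 ends at 17, Gm7 ends at 18, Eadd9 ends at 25, Ddim ends at 30.
Beat 27 falls within Ddim.

Ddim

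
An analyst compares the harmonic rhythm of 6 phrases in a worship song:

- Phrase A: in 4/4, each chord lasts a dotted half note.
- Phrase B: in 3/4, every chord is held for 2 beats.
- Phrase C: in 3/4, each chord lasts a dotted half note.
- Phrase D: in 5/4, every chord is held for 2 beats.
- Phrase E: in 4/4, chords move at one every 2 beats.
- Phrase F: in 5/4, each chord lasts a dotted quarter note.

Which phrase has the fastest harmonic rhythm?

A: 4 beats/bar ÷ 3 beats/chord = 4/3 chords/bar.
B: 3 beats/bar ÷ 2 beats/chord = 1.5 chords/bar.
C: 3 beats/bar ÷ 3 beats/chord = 1 chord/bar.
D: 5 beats/bar ÷ 2 beats/chord = 2.5 chords/bar.
E: 4 beats/bar ÷ 2 beats/chord = 2 chords/bar.
F: 5 beats/bar ÷ 1.5 beats/chord = 10/3 chords/bar.
Fastest is F at 10/3 chords/bar.

Phrase F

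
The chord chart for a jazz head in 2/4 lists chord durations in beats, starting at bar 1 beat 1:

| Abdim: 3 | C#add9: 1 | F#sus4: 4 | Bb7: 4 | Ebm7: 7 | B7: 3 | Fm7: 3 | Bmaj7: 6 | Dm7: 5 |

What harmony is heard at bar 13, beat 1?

Fm7

Beat 1 of bar 13 is beat (13−1)×2 + 1 = 25 overall.
Running totals: Abdim ends at 3, C#add9 ends at 4, F#sus4 ends at 8, Bb7 ends at 12, Ebm7 ends at 19, B7 ends at 22, Fm7 ends at 25.
Beat 25 falls within Fm7.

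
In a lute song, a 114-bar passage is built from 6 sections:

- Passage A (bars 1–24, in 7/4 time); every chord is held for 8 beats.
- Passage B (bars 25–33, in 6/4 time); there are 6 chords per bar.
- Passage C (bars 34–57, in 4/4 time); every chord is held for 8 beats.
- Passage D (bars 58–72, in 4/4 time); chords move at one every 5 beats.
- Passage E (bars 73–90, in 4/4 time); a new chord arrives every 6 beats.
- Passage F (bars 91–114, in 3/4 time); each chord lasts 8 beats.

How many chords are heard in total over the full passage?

A: 24·7 = 168 beats, 168/8 = 21 chords.
B: 9·6 = 54 beats, 54/1 = 54 chords.
C: 24·4 = 96 beats, 96/8 = 12 chords.
D: 15·4 = 60 beats, 60/5 = 12 chords.
E: 18·4 = 72 beats, 72/6 = 12 chords.
F: 24·3 = 72 beats, 72/8 = 9 chords.
Total: 21 + 54 + 12 + 12 + 12 + 9 = 120.

120 chords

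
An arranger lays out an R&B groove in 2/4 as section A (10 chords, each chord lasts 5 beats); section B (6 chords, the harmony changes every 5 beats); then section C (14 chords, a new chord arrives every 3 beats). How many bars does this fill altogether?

A: 10 × 5 = 50 beats = 25 bars.
B: 6 × 5 = 30 beats = 15 bars.
C: 14 × 3 = 42 beats = 21 bars.
Total: 25 + 15 + 21 = 61 bars.

61 bars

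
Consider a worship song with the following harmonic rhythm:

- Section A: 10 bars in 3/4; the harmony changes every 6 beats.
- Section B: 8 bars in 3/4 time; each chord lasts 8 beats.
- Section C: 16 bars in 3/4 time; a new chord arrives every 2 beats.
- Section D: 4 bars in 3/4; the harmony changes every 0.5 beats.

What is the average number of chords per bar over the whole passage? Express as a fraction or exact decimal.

28/19 chords per bar

A: 10 × 3 = 30 beats ÷ 6 = 5 chords.
B: 8 × 3 = 24 beats ÷ 8 = 3 chords.
C: 16 × 3 = 48 beats ÷ 2 = 24 chords.
D: 4 × 3 = 12 beats ÷ 0.5 = 24 chords.
Overall: 56 chords over 38 bars → 56/38 = 28/19 chords per bar.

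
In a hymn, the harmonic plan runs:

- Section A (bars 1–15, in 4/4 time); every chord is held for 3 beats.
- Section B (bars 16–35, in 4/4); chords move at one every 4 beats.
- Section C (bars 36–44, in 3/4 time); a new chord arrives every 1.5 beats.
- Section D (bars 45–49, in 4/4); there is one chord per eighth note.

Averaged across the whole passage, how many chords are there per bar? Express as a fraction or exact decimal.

2 chords per bar

A: 15 bars of 4 beats is 60 beats; at 3 beats each that's 20 chords.
B: 20 bars of 4 beats is 80 beats; at 4 beats each that's 20 chords.
C: 9 bars of 3 beats is 27 beats; at 1.5 beats each that's 18 chords.
D: 5 bars of 4 beats is 20 beats; at 0.5 beats each that's 40 chords.
Overall: 98 chords over 49 bars → 98/49 = 2 chords per bar.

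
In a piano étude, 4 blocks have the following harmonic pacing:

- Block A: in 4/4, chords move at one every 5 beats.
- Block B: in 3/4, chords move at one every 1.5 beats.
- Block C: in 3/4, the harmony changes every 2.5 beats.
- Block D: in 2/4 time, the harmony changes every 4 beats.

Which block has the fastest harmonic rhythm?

A: each chord is 5 beats in 4/4, so 0.8 per bar.
B: each chord is 1.5 beats in 3/4, so 2 per bar.
C: each chord is 2.5 beats in 3/4, so 1.2 per bar.
D: each chord is 4 beats in 2/4, so 0.5 per bar.
Fastest is B at 2 chords/bar.

Block B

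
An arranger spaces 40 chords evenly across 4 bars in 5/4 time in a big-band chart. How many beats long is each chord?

0.5 beats

4 bars × 5 beats/bar = 20 beats total.
20 beats ÷ 40 chords = 0.5 beats per chord.
(That is an eighth note.)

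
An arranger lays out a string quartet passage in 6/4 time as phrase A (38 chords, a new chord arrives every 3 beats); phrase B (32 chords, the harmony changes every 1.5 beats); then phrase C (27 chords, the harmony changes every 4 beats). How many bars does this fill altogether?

45 bars

A: 38 × 3 = 114 beats = 19 bars.
B: 32 × 1.5 = 48 beats = 8 bars.
C: 27 × 4 = 108 beats = 18 bars.
Total: 19 + 8 + 18 = 45 bars.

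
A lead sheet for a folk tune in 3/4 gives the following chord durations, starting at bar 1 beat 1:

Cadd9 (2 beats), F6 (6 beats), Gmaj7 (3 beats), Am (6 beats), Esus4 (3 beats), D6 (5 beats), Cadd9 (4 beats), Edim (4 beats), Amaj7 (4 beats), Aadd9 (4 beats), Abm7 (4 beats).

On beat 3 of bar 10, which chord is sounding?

Beat 3 of bar 10 is beat (10−1)×3 + 3 = 30 overall.
Running totals: Cadd9 ends at 2, F6 ends at 8, Gmaj7 ends at 11, Am ends at 17, Esus4 ends at 20, D6 ends at 25, Cadd9 ends at 29, Edim ends at 33.
Beat 30 falls within Edim.

Edim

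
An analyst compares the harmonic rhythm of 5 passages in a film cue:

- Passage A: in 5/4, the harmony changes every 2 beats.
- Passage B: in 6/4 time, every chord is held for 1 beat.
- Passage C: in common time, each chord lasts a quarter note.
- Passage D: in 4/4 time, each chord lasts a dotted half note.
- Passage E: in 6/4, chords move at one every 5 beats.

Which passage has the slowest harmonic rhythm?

Passage E

A: each chord is 2 beats in 5/4, so 2.5 per bar.
B: each chord is 1 beat in 6/4, so 6 per bar.
C: each chord is 1 beat in 4/4, so 4 per bar.
D: each chord is 3 beats in 4/4, so 4/3 per bar.
E: each chord is 5 beats in 6/4, so 1.2 per bar.
Slowest is E at 1.2 chords/bar.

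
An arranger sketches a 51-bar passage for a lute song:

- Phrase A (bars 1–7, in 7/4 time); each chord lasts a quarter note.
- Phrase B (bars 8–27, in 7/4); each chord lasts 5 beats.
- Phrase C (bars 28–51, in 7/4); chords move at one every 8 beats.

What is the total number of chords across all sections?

A: 7·7 = 49 beats, 49/1 = 49 chords.
B: 20·7 = 140 beats, 140/5 = 28 chords.
C: 24·7 = 168 beats, 168/8 = 21 chords.
Total: 49 + 28 + 21 = 98.

98 chords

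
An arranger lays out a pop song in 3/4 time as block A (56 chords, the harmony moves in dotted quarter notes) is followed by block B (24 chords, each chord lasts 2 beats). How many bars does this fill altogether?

A: 56 × 1.5 = 84 beats = 28 bars.
B: 24 × 2 = 48 beats = 16 bars.
Total: 28 + 16 = 44 bars.

44 bars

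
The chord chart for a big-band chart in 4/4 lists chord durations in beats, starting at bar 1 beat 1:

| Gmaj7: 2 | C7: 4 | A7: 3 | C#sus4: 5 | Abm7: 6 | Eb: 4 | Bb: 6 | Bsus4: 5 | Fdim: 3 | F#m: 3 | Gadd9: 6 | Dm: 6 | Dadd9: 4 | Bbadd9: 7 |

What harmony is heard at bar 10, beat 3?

Beat 3 of bar 10 is beat (10−1)×4 + 3 = 39 overall.
Running totals: Gmaj7 ends at 2, C7 ends at 6, A7 ends at 9, C#sus4 ends at 14, Abm7 ends at 20, Eb ends at 24, Bb ends at 30, Bsus4 ends at 35, Fdim ends at 38, F#m ends at 41.
Beat 39 falls within F#m.

F#m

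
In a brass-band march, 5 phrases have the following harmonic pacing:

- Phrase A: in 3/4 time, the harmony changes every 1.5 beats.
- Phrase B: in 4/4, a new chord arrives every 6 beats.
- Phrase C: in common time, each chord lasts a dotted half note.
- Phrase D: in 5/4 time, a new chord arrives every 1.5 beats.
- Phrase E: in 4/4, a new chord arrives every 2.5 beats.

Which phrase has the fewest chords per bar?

Phrase B

A: 3 beats/bar ÷ 1.5 beats/chord = 2 chords/bar.
B: 4 beats/bar ÷ 6 beats/chord = 2/3 chords/bar.
C: 4 beats/bar ÷ 3 beats/chord = 4/3 chords/bar.
D: 5 beats/bar ÷ 1.5 beats/chord = 10/3 chords/bar.
E: 4 beats/bar ÷ 2.5 beats/chord = 1.6 chords/bar.
Slowest is B at 2/3 chords/bar.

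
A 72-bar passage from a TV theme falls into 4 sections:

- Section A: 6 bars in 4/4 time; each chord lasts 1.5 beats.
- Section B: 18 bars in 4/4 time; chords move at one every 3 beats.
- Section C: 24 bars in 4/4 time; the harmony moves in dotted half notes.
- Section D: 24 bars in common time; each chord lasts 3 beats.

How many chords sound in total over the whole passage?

104 chords

A: 6 bars × 4 beats = 24 beats; 1.5 beats/chord → 16 chords.
B: 18 bars × 4 beats = 72 beats; 3 beats/chord → 24 chords.
C: 24 bars × 4 beats = 96 beats; 3 beats/chord → 32 chords.
D: 24 bars × 4 beats = 96 beats; 3 beats/chord → 32 chords.
Total: 16 + 24 + 32 + 32 = 104.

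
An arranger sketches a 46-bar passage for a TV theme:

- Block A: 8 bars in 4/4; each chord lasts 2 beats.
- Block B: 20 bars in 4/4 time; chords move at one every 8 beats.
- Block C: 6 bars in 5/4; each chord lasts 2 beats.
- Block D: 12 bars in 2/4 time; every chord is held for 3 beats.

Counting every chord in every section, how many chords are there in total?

A: 8 bars × 4 beats = 32 beats; 2 beats/chord → 16 chords.
B: 20 bars × 4 beats = 80 beats; 8 beats/chord → 10 chords.
C: 6 bars × 5 beats = 30 beats; 2 beats/chord → 15 chords.
D: 12 bars × 2 beats = 24 beats; 3 beats/chord → 8 chords.
Total: 16 + 10 + 15 + 8 = 49.

49 chords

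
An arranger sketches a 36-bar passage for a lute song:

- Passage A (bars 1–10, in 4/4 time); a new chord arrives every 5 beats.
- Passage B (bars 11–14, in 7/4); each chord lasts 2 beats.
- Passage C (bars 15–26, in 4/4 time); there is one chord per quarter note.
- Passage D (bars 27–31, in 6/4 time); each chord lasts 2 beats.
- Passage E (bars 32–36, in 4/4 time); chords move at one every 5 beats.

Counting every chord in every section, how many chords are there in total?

A has 40 beats and chords last 5 each, so 8 chords.
B has 28 beats and chords last 2 each, so 14 chords.
C has 48 beats and chords last 1 each, so 48 chords.
D has 30 beats and chords last 2 each, so 15 chords.
E has 20 beats and chords last 5 each, so 4 chords.
Total: 8 + 14 + 48 + 15 + 4 = 89.

89 chords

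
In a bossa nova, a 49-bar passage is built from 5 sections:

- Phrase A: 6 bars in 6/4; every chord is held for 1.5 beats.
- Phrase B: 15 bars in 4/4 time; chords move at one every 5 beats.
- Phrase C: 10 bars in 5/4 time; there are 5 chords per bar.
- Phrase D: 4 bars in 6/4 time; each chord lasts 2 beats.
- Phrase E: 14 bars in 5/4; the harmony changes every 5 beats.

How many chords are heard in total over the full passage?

A has 36 beats and chords last 1.5 each, so 24 chords.
B has 60 beats and chords last 5 each, so 12 chords.
C has 50 beats and chords last 1 each, so 50 chords.
D has 24 beats and chords last 2 each, so 12 chords.
E has 70 beats and chords last 5 each, so 14 chords.
Total: 24 + 12 + 50 + 12 + 14 = 112.

112 chords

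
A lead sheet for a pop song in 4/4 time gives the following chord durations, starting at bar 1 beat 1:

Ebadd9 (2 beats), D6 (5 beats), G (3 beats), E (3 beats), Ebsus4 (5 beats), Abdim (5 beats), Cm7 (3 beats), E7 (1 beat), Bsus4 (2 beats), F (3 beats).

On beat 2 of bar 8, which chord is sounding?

F

Beat 2 of bar 8 is beat (8−1)×4 + 2 = 30 overall.
Running totals: Ebadd9 ends at 2, D6 ends at 7, G ends at 10, E ends at 13, Ebsus4 ends at 18, Abdim ends at 23, Cm7 ends at 26, E7 ends at 27, Bsus4 ends at 29, F ends at 32.
Beat 30 falls within F.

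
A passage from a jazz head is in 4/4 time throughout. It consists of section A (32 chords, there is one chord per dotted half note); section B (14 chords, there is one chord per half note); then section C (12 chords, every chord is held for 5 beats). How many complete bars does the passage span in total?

A: 32 × 3 = 96 beats = 24 bars.
B: 14 × 2 = 28 beats = 7 bars.
C: 12 × 5 = 60 beats = 15 bars.
Total: 24 + 7 + 15 = 46 bars.

46 bars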